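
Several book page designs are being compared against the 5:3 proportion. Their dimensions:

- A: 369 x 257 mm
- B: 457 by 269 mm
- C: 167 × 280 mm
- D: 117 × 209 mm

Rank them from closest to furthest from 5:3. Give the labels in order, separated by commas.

Ratios: A = 369 / 257 ≈ 1.436; B = 457 / 269 ≈ 1.699; C = 280 / 167 ≈ 1.677; D = 209 / 117 ≈ 1.786.
|Δ from 1.667|: A 0.231; B 0.032; C 0.010; D 0.119.

C, B, D, A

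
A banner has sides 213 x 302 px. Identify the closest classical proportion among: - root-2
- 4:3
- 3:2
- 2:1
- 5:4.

root-2

Ratio = 302 / 213 ≈ 1.418.
Distances: root-2 1.414 (Δ 0.004); 4:3 1.333 (Δ 0.085); 3:2 1.500 (Δ 0.082); 2:1 2.000 (Δ 0.582); 5:4 1.250 (Δ 0.168).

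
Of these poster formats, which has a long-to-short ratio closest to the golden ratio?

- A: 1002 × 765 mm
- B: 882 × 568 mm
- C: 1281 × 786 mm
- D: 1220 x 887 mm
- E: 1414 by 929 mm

C

Ratios (long/short): A ≈ 1.310; B ≈ 1.553; C ≈ 1.630; D ≈ 1.375; E ≈ 1.522.
golden ratio ≈ 1.618; option C is nearest (Δ 0.012).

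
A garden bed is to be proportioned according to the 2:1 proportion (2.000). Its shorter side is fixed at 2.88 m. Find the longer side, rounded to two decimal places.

5.76 m

2:1 = 2.00000.
Longer side = 2.88 × 2.00000 ≈ 5.7600 → 5.76 m.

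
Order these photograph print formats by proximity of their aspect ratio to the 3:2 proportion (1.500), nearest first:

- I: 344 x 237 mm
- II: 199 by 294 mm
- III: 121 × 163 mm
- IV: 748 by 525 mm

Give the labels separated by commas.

II, I, IV, III

Ratios: I = 344 / 237 ≈ 1.451; II = 294 / 199 ≈ 1.477; III = 163 / 121 ≈ 1.347; IV = 748 / 525 ≈ 1.425.
|Δ from 1.500|: I 0.049; II 0.023; III 0.153; IV 0.075.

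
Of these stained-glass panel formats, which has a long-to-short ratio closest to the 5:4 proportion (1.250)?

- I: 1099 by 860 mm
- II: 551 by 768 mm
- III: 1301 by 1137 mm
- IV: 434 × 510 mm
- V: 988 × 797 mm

V

Ratios (long/short): I ≈ 1.278; II ≈ 1.394; III ≈ 1.144; IV ≈ 1.175; V ≈ 1.240.
5:4 ≈ 1.250; option V is nearest (Δ 0.010).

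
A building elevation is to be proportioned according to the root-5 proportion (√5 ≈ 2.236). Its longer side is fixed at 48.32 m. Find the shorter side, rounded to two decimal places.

21.61 m

root-5 ≈ 2.23607.
Shorter side = 48.32 ÷ 2.23607 ≈ 21.6093 → 21.61 m.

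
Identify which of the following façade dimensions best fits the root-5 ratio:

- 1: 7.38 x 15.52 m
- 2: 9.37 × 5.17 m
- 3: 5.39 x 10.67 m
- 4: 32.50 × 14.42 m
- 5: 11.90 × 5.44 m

Target root-5 ≈ 2.236.
1: 2.103 (Δ0.133)  2: 1.812 (Δ0.424)  3: 1.980 (Δ0.256)  4: 2.254 (Δ0.018)  5: 2.188 (Δ0.048)

4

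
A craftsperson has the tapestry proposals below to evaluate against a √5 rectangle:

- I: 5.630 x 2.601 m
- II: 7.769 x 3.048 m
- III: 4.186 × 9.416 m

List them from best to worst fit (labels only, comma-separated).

I: 5.630/2.601 ≈ 2.165 → |2.165 − 2.236| = 0.071
II: 7.769/3.048 ≈ 2.549 → |2.549 − 2.236| = 0.313
III: 9.416/4.186 ≈ 2.249 → |2.249 − 2.236| = 0.013

III, I, II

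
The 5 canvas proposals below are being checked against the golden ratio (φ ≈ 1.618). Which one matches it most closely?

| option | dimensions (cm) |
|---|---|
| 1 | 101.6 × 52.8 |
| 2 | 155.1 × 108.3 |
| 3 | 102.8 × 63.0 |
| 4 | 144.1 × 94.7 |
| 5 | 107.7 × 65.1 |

3

Target golden ratio ≈ 1.618.
1: 1.924 (Δ0.306)  2: 1.432 (Δ0.186)  3: 1.632 (Δ0.014)  4: 1.522 (Δ0.096)  5: 1.654 (Δ0.036)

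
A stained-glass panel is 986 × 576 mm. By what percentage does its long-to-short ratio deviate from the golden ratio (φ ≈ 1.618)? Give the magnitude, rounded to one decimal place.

5.8%

Ratio = 986 / 576 ≈ 1.7118.
Ideal golden ratio ≈ 1.6180. |1.7118 − 1.6180| / 1.6180 ≈ 5.80% → 5.8%.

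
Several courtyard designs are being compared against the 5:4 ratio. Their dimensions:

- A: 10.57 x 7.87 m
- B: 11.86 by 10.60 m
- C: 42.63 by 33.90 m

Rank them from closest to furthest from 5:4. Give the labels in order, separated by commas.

A: 10.57/7.87 ≈ 1.343 → |1.343 − 1.250| = 0.093
B: 11.86/10.60 ≈ 1.119 → |1.119 − 1.250| = 0.131
C: 42.63/33.90 ≈ 1.258 → |1.258 − 1.250| = 0.008

C, A, B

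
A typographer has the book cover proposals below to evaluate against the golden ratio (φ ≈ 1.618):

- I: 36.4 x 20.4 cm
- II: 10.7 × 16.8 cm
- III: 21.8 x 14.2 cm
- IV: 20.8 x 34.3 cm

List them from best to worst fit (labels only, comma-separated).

I: 36.4/20.4 ≈ 1.784 → |1.784 − 1.618| = 0.166
II: 16.8/10.7 ≈ 1.570 → |1.570 − 1.618| = 0.048
III: 21.8/14.2 ≈ 1.535 → |1.535 − 1.618| = 0.083
IV: 34.3/20.8 ≈ 1.649 → |1.649 − 1.618| = 0.031

IV, II, III, I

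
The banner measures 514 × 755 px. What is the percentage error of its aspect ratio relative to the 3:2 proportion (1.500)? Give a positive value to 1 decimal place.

2.1%

Ratio = 755 / 514 ≈ 1.4689.
Ideal 3:2 = 1.5000. |1.4689 − 1.5000| / 1.5000 ≈ 2.07% → 2.1%.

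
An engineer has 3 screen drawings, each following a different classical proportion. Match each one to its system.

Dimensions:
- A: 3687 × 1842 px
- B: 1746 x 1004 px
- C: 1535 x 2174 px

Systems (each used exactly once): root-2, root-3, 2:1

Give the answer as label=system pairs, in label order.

A=2:1, B=root-3, C=root-2

Ratios: A ≈ 2.002; B ≈ 1.739; C ≈ 1.416.
Targets: root-2 ≈ 1.414; root-3 ≈ 1.732; 2:1 ≈ 2.000.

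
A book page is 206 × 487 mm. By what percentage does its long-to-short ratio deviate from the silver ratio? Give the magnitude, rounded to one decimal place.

2.1%

Ratio = 487 / 206 ≈ 2.3641.
Ideal silver ratio ≈ 2.4142. |2.3641 − 2.4142| / 2.4142 ≈ 2.08% → 2.1%.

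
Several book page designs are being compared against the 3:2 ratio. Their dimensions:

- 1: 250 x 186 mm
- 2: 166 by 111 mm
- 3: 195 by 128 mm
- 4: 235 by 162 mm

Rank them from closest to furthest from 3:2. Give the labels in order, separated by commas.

Ratios: 1 = 250 / 186 ≈ 1.344; 2 = 166 / 111 ≈ 1.495; 3 = 195 / 128 ≈ 1.523; 4 = 235 / 162 ≈ 1.451.
|Δ from 1.500|: 1 0.156; 2 0.005; 3 0.023; 4 0.049.

2, 3, 4, 1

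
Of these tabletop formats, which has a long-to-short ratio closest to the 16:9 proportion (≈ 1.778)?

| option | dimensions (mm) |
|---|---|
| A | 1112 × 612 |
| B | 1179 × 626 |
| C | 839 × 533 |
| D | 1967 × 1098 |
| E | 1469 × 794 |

Ratios (long/short): A ≈ 1.817; B ≈ 1.883; C ≈ 1.574; D ≈ 1.791; E ≈ 1.850.
16:9 ≈ 1.778; option D is nearest (Δ 0.013).

D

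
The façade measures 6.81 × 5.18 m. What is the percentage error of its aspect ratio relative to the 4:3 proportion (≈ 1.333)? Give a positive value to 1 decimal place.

1.4%

Ratio = 6.81 / 5.18 ≈ 1.3147.
Ideal 4:3 ≈ 1.3333. |1.3147 − 1.3333| / 1.3333 ≈ 1.40% → 1.4%.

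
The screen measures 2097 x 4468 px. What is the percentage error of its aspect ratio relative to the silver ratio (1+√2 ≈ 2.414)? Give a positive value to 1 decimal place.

11.7%

Ratio = 4468 / 2097 ≈ 2.1307.
Ideal silver ratio ≈ 2.4142. |2.1307 − 2.4142| / 2.4142 ≈ 11.74% → 11.7%.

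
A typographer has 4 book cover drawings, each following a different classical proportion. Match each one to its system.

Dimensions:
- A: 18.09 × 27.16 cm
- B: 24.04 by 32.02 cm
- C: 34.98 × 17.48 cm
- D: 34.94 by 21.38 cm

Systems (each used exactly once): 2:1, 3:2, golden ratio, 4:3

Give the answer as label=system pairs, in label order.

A = 27.16/18.09 ≈ 1.501 → 3:2 (1.500)
B = 32.02/24.04 ≈ 1.332 → 4:3 (1.333)
C = 34.98/17.48 ≈ 2.001 → 2:1 (2.000)
D = 34.94/21.38 ≈ 1.634 → golden ratio (1.618)

A=3:2, B=4:3, C=2:1, D=golden ratio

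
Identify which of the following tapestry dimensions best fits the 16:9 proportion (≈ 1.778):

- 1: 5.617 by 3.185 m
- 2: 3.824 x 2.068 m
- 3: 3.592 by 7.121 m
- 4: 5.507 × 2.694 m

1

Ratios (long/short): 1 ≈ 1.764; 2 ≈ 1.849; 3 ≈ 1.982; 4 ≈ 2.044.
16:9 ≈ 1.778; option 1 is nearest (Δ 0.014).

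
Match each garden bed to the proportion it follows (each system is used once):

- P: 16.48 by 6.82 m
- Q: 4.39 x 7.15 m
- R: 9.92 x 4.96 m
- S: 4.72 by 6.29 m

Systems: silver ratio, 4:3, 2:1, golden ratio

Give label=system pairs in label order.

Ratios: P ≈ 2.416; Q ≈ 1.629; R ≈ 2.000; S ≈ 1.333.
Targets: silver ratio ≈ 2.414; 4:3 ≈ 1.333; 2:1 ≈ 2.000; golden ratio ≈ 1.618.

P=silver ratio, Q=golden ratio, R=2:1, S=4:3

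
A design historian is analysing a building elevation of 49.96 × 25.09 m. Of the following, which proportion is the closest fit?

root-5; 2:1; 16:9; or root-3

49.96/25.09 ≈ 1.991. Nearest candidates are 2:1 (2.000, off by 0.009) and 16:9 (1.778, off by 0.213).

2:1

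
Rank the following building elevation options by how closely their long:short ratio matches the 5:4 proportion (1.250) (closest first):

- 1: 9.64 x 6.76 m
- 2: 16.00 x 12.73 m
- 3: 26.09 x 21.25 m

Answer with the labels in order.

Ratios: 1 = 9.64 / 6.76 ≈ 1.426; 2 = 16.00 / 12.73 ≈ 1.257; 3 = 26.09 / 21.25 ≈ 1.228.
|Δ from 1.250|: 1 0.176; 2 0.007; 3 0.022.

2, 3, 1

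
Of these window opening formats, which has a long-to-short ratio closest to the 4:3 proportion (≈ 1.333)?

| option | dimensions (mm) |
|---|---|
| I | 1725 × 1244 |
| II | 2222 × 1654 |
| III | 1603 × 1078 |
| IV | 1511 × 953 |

Target 4:3 ≈ 1.333.
I: 1.387 (Δ0.054)  II: 1.343 (Δ0.010)  III: 1.487 (Δ0.154)  IV: 1.586 (Δ0.253)

II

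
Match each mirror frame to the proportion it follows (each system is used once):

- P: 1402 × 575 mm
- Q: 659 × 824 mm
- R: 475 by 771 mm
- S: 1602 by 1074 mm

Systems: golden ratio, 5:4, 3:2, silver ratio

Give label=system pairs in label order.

Ratios: P ≈ 2.438; Q ≈ 1.250; R ≈ 1.623; S ≈ 1.492.
Targets: golden ratio ≈ 1.618; 5:4 ≈ 1.250; 3:2 ≈ 1.500; silver ratio ≈ 2.414.

P=silver ratio, Q=5:4, R=golden ratio, S=3:2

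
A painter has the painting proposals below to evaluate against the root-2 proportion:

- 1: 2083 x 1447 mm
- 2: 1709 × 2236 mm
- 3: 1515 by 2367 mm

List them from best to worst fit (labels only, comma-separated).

1, 2, 3

1: 2083/1447 ≈ 1.440 → |1.440 − 1.414| = 0.026
2: 2236/1709 ≈ 1.308 → |1.308 − 1.414| = 0.106
3: 2367/1515 ≈ 1.562 → |1.562 − 1.414| = 0.148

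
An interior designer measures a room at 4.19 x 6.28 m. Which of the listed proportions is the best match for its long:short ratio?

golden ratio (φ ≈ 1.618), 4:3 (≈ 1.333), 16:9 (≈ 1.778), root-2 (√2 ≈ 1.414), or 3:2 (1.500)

Ratio = 6.28 / 4.19 ≈ 1.499.
Distances: golden ratio 1.618 (Δ 0.119); 4:3 1.333 (Δ 0.166); 16:9 1.778 (Δ 0.279); root-2 1.414 (Δ 0.085); 3:2 1.500 (Δ 0.001).

3:2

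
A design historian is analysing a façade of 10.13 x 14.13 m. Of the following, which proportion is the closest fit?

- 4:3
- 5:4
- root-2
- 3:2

Ratio = 14.13 / 10.13 ≈ 1.395.
Distances: 4:3 1.333 (Δ 0.062); 5:4 1.250 (Δ 0.145); root-2 1.414 (Δ 0.019); 3:2 1.500 (Δ 0.105).

root-2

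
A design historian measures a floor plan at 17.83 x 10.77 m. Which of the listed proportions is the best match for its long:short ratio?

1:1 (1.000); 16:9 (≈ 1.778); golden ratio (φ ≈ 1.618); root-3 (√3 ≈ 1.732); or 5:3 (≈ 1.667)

Ratio = 17.83 / 10.77 ≈ 1.656.
Distances: 1:1 1.000 (Δ 0.656); 16:9 1.778 (Δ 0.122); golden ratio 1.618 (Δ 0.038); root-3 1.732 (Δ 0.076); 5:3 1.667 (Δ 0.011).

5:3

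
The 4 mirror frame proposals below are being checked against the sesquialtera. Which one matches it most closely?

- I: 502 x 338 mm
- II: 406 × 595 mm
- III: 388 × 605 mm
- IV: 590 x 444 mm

I

Ratios (long/short): I ≈ 1.485; II ≈ 1.466; III ≈ 1.559; IV ≈ 1.329.
3:2 ≈ 1.500; option I is nearest (Δ 0.015).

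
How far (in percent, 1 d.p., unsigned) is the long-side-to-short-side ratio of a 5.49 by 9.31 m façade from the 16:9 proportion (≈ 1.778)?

Ratio = 9.31 / 5.49 ≈ 1.6958.
Ideal 16:9 ≈ 1.7778. |1.6958 − 1.7778| / 1.7778 ≈ 4.61% → 4.6%.

4.6%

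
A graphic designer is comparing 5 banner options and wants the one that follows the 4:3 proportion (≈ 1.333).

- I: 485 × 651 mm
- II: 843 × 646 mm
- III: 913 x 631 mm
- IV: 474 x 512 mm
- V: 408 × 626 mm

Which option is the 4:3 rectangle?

I

Target 4:3 ≈ 1.333.
I: 1.342 (Δ0.009)  II: 1.305 (Δ0.028)  III: 1.447 (Δ0.114)  IV: 1.080 (Δ0.253)  V: 1.534 (Δ0.201)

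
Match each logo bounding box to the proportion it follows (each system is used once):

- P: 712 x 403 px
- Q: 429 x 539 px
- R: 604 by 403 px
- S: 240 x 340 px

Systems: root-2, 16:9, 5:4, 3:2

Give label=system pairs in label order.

P=16:9, Q=5:4, R=3:2, S=root-2

Ratios: P ≈ 1.767; Q ≈ 1.256; R ≈ 1.499; S ≈ 1.417.
Targets: root-2 ≈ 1.414; 16:9 ≈ 1.778; 5:4 ≈ 1.250; 3:2 ≈ 1.500.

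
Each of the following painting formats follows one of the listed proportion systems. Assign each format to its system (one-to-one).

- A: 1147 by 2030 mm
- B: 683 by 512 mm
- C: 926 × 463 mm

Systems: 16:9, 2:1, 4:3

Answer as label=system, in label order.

Ratios: A ≈ 1.770; B ≈ 1.334; C ≈ 2.000.
Targets: 16:9 ≈ 1.778; 2:1 ≈ 2.000; 4:3 ≈ 1.333.

A=16:9, B=4:3, C=2:1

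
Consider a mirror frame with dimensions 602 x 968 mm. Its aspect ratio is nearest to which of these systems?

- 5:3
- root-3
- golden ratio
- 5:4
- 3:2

golden ratio

Ratio = 968 / 602 ≈ 1.608.
Distances: 5:3 1.667 (Δ 0.059); root-3 1.732 (Δ 0.124); golden ratio 1.618 (Δ 0.010); 5:4 1.250 (Δ 0.358); 3:2 1.500 (Δ 0.108).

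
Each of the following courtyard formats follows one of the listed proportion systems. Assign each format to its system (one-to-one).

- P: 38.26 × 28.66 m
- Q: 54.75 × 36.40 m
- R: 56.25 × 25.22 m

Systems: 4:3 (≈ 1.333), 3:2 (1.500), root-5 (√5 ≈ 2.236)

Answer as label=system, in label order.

P=4:3, Q=3:2, R=root-5

Ratios: P ≈ 1.335; Q ≈ 1.504; R ≈ 2.230.
Targets: 4:3 ≈ 1.333; 3:2 ≈ 1.500; root-5 ≈ 2.236.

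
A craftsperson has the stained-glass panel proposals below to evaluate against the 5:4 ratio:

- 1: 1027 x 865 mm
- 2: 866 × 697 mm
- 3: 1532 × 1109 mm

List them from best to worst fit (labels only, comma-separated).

1: 1027/865 ≈ 1.187 → |1.187 − 1.250| = 0.063
2: 866/697 ≈ 1.242 → |1.242 − 1.250| = 0.008
3: 1532/1109 ≈ 1.381 → |1.381 − 1.250| = 0.131

2, 1, 3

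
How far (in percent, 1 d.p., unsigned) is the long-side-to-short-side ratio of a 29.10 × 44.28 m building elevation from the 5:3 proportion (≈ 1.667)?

Ratio = 44.28 / 29.10 ≈ 1.5216.
Ideal 5:3 ≈ 1.6667. |1.5216 − 1.6667| / 1.6667 ≈ 8.71% → 8.7%.

8.7%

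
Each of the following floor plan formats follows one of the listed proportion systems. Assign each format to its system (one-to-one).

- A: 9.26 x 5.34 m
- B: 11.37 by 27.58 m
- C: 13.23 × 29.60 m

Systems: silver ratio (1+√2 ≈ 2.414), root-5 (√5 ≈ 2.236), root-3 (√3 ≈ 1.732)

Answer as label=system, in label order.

A = 9.26/5.34 ≈ 1.734 → root-3 (1.732)
B = 27.58/11.37 ≈ 2.426 → silver ratio (2.414)
C = 29.60/13.23 ≈ 2.237 → root-5 (2.236)

A=root-3, B=silver ratio, C=root-5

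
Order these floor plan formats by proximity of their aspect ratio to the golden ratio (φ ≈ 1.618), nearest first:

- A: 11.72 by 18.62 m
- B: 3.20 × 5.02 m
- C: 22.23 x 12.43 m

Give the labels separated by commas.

A, B, C

Ratios: A = 18.62 / 11.72 ≈ 1.589; B = 5.02 / 3.20 ≈ 1.569; C = 22.23 / 12.43 ≈ 1.788.
|Δ from 1.618|: A 0.029; B 0.049; C 0.170.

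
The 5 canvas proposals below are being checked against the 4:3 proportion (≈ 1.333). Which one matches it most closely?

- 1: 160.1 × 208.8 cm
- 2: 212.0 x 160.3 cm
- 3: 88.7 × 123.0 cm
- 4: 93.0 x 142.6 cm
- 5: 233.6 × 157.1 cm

Target 4:3 ≈ 1.333.
1: 1.304 (Δ0.029)  2: 1.323 (Δ0.010)  3: 1.387 (Δ0.054)  4: 1.533 (Δ0.200)  5: 1.487 (Δ0.154)

2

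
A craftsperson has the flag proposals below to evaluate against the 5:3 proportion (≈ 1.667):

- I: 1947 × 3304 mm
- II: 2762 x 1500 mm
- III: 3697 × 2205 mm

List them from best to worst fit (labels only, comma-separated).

III, I, II

Ratios: I = 3304 / 1947 ≈ 1.697; II = 2762 / 1500 ≈ 1.841; III = 3697 / 2205 ≈ 1.677.
|Δ from 1.667|: I 0.030; II 0.174; III 0.010.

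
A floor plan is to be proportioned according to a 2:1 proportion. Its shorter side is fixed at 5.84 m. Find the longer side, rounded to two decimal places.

11.68 m

2:1 = 2.00000.
Longer side = 5.84 × 2.00000 ≈ 11.6800 → 11.68 m.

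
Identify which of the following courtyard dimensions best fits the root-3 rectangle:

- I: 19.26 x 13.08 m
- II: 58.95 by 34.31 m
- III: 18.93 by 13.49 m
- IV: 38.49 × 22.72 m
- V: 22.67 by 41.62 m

II

Ratios (long/short): I ≈ 1.472; II ≈ 1.718; III ≈ 1.403; IV ≈ 1.694; V ≈ 1.836.
root-3 ≈ 1.732; option II is nearest (Δ 0.014).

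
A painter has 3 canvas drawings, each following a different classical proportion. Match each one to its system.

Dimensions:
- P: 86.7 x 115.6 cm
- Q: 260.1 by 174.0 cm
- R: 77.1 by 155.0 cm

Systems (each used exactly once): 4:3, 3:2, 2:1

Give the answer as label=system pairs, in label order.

P=4:3, Q=3:2, R=2:1

Ratios: P ≈ 1.333; Q ≈ 1.495; R ≈ 2.010.
Targets: 4:3 ≈ 1.333; 3:2 ≈ 1.500; 2:1 ≈ 2.000.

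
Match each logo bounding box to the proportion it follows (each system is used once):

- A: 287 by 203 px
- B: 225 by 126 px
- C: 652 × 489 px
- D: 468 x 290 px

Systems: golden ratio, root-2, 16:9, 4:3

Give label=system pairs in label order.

Ratios: A ≈ 1.414; B ≈ 1.786; C ≈ 1.333; D ≈ 1.614.
Targets: golden ratio ≈ 1.618; root-2 ≈ 1.414; 16:9 ≈ 1.778; 4:3 ≈ 1.333.

A=root-2, B=16:9, C=4:3, D=golden ratio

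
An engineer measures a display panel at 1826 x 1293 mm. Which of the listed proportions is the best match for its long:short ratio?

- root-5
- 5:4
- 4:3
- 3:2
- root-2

root-2

Ratio = 1826 / 1293 ≈ 1.412.
Distances: root-5 2.236 (Δ 0.824); 5:4 1.250 (Δ 0.162); 4:3 1.333 (Δ 0.079); 3:2 1.500 (Δ 0.088); root-2 1.414 (Δ 0.002).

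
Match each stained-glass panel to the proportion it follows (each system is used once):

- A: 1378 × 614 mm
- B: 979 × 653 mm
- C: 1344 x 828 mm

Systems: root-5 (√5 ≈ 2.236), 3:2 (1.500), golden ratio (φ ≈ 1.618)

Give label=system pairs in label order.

A = 1378/614 ≈ 2.244 → root-5 (2.236)
B = 979/653 ≈ 1.499 → 3:2 (1.500)
C = 1344/828 ≈ 1.623 → golden ratio (1.618)

A=root-5, B=3:2, C=golden ratio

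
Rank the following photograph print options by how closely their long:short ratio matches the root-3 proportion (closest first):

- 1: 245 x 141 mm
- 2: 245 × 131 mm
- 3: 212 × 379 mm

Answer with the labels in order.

Ratios: 1 = 245 / 141 ≈ 1.738; 2 = 245 / 131 ≈ 1.870; 3 = 379 / 212 ≈ 1.788.
|Δ from 1.732|: 1 0.006; 2 0.138; 3 0.056.

1, 3, 2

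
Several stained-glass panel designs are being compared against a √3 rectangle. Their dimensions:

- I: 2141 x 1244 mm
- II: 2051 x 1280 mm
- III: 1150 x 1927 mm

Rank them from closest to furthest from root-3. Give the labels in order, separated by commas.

I, III, II

Ratios: I = 2141 / 1244 ≈ 1.721; II = 2051 / 1280 ≈ 1.602; III = 1927 / 1150 ≈ 1.676.
|Δ from 1.732|: I 0.011; II 0.130; III 0.056.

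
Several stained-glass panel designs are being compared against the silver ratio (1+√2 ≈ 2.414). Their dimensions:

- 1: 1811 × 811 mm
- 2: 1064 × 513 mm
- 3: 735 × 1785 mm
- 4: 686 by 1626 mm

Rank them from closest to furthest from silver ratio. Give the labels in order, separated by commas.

3, 4, 1, 2

Ratios: 1 = 1811 / 811 ≈ 2.233; 2 = 1064 / 513 ≈ 2.074; 3 = 1785 / 735 ≈ 2.429; 4 = 1626 / 686 ≈ 2.370.
|Δ from 2.414|: 1 0.181; 2 0.340; 3 0.015; 4 0.044.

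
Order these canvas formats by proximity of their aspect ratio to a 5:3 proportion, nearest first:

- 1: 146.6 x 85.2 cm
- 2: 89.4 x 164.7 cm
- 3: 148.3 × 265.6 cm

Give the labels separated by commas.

Ratios: 1 = 146.6 / 85.2 ≈ 1.721; 2 = 164.7 / 89.4 ≈ 1.842; 3 = 265.6 / 148.3 ≈ 1.791.
|Δ from 1.667|: 1 0.054; 2 0.175; 3 0.124.

1, 3, 2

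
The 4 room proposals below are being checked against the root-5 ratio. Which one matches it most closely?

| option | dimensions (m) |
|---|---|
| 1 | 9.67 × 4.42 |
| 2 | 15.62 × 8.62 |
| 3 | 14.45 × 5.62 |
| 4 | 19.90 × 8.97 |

4

Target root-5 ≈ 2.236.
1: 2.188 (Δ0.048)  2: 1.812 (Δ0.424)  3: 2.571 (Δ0.335)  4: 2.219 (Δ0.017)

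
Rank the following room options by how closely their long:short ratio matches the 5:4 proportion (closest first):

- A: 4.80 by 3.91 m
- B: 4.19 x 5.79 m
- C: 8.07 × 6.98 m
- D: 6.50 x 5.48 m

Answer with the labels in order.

A: 4.80/3.91 ≈ 1.228 → |1.228 − 1.250| = 0.022
B: 5.79/4.19 ≈ 1.382 → |1.382 − 1.250| = 0.132
C: 8.07/6.98 ≈ 1.156 → |1.156 − 1.250| = 0.094
D: 6.50/5.48 ≈ 1.186 → |1.186 − 1.250| = 0.064

A, D, C, B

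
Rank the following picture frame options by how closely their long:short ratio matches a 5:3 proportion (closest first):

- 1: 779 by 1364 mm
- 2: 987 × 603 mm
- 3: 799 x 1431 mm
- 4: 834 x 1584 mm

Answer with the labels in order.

2, 1, 3, 4

1: 1364/779 ≈ 1.751 → |1.751 − 1.667| = 0.084
2: 987/603 ≈ 1.637 → |1.637 − 1.667| = 0.030
3: 1431/799 ≈ 1.791 → |1.791 − 1.667| = 0.124
4: 1584/834 ≈ 1.899 → |1.899 − 1.667| = 0.232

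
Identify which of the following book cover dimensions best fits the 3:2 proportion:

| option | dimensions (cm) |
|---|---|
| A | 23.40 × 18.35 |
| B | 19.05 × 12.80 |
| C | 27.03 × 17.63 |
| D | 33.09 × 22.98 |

Target 3:2 ≈ 1.500.
A: 1.275 (Δ0.225)  B: 1.488 (Δ0.012)  C: 1.533 (Δ0.033)  D: 1.440 (Δ0.060)

B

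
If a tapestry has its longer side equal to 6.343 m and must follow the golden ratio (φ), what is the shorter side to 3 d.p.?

3.920 m

golden ratio ≈ 1.61803.
Shorter side = 6.343 ÷ 1.61803 ≈ 3.92020 → 3.920 m.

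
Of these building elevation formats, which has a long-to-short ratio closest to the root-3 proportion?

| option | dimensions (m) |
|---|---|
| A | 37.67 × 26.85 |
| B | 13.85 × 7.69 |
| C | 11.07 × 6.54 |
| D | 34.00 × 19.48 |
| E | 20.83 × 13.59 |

D

Ratios (long/short): A ≈ 1.403; B ≈ 1.801; C ≈ 1.693; D ≈ 1.745; E ≈ 1.533.
root-3 ≈ 1.732; option D is nearest (Δ 0.013).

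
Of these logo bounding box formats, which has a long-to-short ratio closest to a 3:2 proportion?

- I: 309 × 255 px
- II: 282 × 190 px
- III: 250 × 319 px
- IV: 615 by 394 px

Target 3:2 ≈ 1.500.
I: 1.212 (Δ0.288)  II: 1.484 (Δ0.016)  III: 1.276 (Δ0.224)  IV: 1.561 (Δ0.061)

II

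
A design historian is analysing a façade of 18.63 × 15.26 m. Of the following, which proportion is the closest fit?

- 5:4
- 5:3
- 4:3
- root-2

5:4

18.63/15.26 ≈ 1.221. Nearest candidates are 5:4 (1.250, off by 0.029) and 4:3 (1.333, off by 0.112).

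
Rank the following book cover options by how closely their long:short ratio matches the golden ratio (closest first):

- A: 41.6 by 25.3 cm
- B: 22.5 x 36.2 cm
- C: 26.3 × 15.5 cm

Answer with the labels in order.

B, A, C

Ratios: A = 41.6 / 25.3 ≈ 1.644; B = 36.2 / 22.5 ≈ 1.609; C = 26.3 / 15.5 ≈ 1.697.
|Δ from 1.618|: A 0.026; B 0.009; C 0.079.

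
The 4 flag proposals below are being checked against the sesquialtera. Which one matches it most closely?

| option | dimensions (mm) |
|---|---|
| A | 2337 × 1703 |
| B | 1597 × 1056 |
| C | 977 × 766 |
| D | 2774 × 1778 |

Target 3:2 ≈ 1.500.
A: 1.372 (Δ0.128)  B: 1.512 (Δ0.012)  C: 1.275 (Δ0.225)  D: 1.560 (Δ0.060)

B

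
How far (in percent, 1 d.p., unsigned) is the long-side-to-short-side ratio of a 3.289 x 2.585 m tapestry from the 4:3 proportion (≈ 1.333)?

4.6%

Ratio = 3.289 / 2.585 ≈ 1.2723.
Ideal 4:3 ≈ 1.3333. |1.2723 − 1.3333| / 1.3333 ≈ 4.58% → 4.6%.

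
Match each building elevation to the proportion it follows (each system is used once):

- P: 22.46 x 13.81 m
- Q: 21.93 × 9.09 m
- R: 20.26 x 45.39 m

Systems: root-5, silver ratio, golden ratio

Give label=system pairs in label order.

P=golden ratio, Q=silver ratio, R=root-5

Ratios: P ≈ 1.626; Q ≈ 2.413; R ≈ 2.240.
Targets: root-5 ≈ 2.236; silver ratio ≈ 2.414; golden ratio ≈ 1.618.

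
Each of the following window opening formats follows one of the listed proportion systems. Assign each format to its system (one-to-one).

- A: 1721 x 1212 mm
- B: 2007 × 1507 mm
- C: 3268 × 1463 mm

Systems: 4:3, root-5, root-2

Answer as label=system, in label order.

Ratios: A ≈ 1.420; B ≈ 1.332; C ≈ 2.234.
Targets: 4:3 ≈ 1.333; root-5 ≈ 2.236; root-2 ≈ 1.414.

A=root-2, B=4:3, C=root-5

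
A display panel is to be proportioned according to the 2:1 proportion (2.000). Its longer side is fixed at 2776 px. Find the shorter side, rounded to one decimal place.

1388.0 px

2:1 = 2.00000.
Shorter side = 2776 ÷ 2.00000 ≈ 1388.000 → 1388.0 px.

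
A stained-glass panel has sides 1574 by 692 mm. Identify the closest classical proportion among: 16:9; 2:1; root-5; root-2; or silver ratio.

root-5

1574/692 ≈ 2.275. Nearest candidates are root-5 (2.236, off by 0.039) and silver ratio (2.414, off by 0.139).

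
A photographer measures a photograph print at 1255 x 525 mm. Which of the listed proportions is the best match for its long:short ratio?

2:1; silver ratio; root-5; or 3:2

Ratio = 1255 / 525 ≈ 2.390.
Distances: 2:1 2.000 (Δ 0.390); silver ratio 2.414 (Δ 0.024); root-5 2.236 (Δ 0.154); 3:2 1.500 (Δ 0.890).

silver ratio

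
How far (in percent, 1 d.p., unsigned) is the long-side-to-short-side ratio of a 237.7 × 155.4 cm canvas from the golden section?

5.5%

Ratio = 237.7 / 155.4 ≈ 1.5296.
Ideal golden ratio ≈ 1.6180. |1.5296 − 1.6180| / 1.6180 ≈ 5.46% → 5.5%.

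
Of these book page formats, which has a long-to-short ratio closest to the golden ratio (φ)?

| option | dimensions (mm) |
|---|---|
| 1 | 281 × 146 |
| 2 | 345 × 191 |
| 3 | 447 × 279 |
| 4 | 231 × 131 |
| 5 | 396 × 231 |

3

Ratios (long/short): 1 ≈ 1.925; 2 ≈ 1.806; 3 ≈ 1.602; 4 ≈ 1.763; 5 ≈ 1.714.
golden ratio ≈ 1.618; option 3 is nearest (Δ 0.016).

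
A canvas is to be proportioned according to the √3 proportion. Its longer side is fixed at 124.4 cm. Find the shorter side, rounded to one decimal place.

71.8 cm

root-3 ≈ 1.73205.
Shorter side = 124.4 ÷ 1.73205 ≈ 71.822 → 71.8 cm.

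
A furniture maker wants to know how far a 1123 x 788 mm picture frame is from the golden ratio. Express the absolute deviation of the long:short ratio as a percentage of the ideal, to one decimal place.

11.9%

Ratio = 1123 / 788 ≈ 1.4251.
Ideal golden ratio ≈ 1.6180. |1.4251 − 1.6180| / 1.6180 ≈ 11.92% → 11.9%.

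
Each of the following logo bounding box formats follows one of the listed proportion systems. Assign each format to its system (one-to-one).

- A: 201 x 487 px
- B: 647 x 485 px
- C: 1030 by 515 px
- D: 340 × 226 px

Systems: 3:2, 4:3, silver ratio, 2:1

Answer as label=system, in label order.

A=silver ratio, B=4:3, C=2:1, D=3:2

A = 487/201 ≈ 2.423 → silver ratio (2.414)
B = 647/485 ≈ 1.334 → 4:3 (1.333)
C = 1030/515 ≈ 2.000 → 2:1 (2.000)
D = 340/226 ≈ 1.504 → 3:2 (1.500)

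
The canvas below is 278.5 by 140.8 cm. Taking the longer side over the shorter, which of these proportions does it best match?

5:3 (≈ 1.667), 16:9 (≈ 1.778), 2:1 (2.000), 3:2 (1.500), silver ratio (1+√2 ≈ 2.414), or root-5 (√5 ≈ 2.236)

2:1

Ratio = 278.5 / 140.8 ≈ 1.978.
Distances: 5:3 1.667 (Δ 0.311); 16:9 1.778 (Δ 0.200); 2:1 2.000 (Δ 0.022); 3:2 1.500 (Δ 0.478); silver ratio 2.414 (Δ 0.436); root-5 2.236 (Δ 0.258).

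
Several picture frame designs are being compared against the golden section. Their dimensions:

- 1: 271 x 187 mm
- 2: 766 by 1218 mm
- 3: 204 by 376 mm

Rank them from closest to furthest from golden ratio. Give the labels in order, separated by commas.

2, 1, 3

1: 271/187 ≈ 1.449 → |1.449 − 1.618| = 0.169
2: 1218/766 ≈ 1.590 → |1.590 − 1.618| = 0.028
3: 376/204 ≈ 1.843 → |1.843 − 1.618| = 0.225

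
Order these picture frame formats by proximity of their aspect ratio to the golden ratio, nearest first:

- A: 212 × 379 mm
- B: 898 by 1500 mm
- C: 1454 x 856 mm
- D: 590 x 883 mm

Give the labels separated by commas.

B, C, D, A

A: 379/212 ≈ 1.788 → |1.788 − 1.618| = 0.170
B: 1500/898 ≈ 1.670 → |1.670 − 1.618| = 0.052
C: 1454/856 ≈ 1.699 → |1.699 − 1.618| = 0.081
D: 883/590 ≈ 1.497 → |1.497 − 1.618| = 0.121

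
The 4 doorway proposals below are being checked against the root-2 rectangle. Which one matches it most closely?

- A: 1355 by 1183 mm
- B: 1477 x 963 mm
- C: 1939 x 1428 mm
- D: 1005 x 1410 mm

Target root-2 ≈ 1.414.
A: 1.145 (Δ0.269)  B: 1.534 (Δ0.120)  C: 1.358 (Δ0.056)  D: 1.403 (Δ0.011)

D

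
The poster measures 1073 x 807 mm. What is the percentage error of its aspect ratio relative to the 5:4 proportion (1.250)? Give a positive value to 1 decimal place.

6.4%

Ratio = 1073 / 807 ≈ 1.3296.
Ideal 5:4 = 1.2500. |1.3296 − 1.2500| / 1.2500 ≈ 6.37% → 6.4%.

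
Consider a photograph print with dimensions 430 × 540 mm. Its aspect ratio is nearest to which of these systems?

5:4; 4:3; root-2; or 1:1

Ratio = 540 / 430 ≈ 1.256.
Distances: 5:4 1.250 (Δ 0.006); 4:3 1.333 (Δ 0.077); root-2 1.414 (Δ 0.158); 1:1 1.000 (Δ 0.256).

5:4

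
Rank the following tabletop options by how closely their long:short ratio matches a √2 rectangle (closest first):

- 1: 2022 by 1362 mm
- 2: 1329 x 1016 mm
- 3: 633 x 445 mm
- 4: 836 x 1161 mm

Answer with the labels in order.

1: 2022/1362 ≈ 1.485 → |1.485 − 1.414| = 0.071
2: 1329/1016 ≈ 1.308 → |1.308 − 1.414| = 0.106
3: 633/445 ≈ 1.422 → |1.422 − 1.414| = 0.008
4: 1161/836 ≈ 1.389 → |1.389 − 1.414| = 0.025

3, 4, 1, 2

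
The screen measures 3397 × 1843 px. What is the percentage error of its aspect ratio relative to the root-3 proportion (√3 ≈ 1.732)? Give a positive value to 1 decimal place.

Ratio = 3397 / 1843 ≈ 1.8432.
Ideal root-3 ≈ 1.7321. |1.8432 − 1.7321| / 1.7321 ≈ 6.41% → 6.4%.

6.4%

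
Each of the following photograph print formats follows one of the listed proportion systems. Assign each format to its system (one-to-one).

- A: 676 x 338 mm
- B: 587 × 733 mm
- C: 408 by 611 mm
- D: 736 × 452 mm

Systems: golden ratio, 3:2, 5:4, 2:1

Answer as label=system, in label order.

A=2:1, B=5:4, C=3:2, D=golden ratio

A = 676/338 ≈ 2.000 → 2:1 (2.000)
B = 733/587 ≈ 1.249 → 5:4 (1.250)
C = 611/408 ≈ 1.498 → 3:2 (1.500)
D = 736/452 ≈ 1.628 → golden ratio (1.618)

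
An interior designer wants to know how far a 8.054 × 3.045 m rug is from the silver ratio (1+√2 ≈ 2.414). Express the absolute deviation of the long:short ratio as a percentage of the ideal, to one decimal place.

9.6%

Ratio = 8.054 / 3.045 ≈ 2.6450.
Ideal silver ratio ≈ 2.4142. |2.6450 − 2.4142| / 2.4142 ≈ 9.56% → 9.6%.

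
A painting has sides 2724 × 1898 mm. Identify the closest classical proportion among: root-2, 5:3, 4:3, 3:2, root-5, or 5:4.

root-2

Ratio = 2724 / 1898 ≈ 1.435.
Distances: root-2 1.414 (Δ 0.021); 5:3 1.667 (Δ 0.232); 4:3 1.333 (Δ 0.102); 3:2 1.500 (Δ 0.065); root-5 2.236 (Δ 0.801); 5:4 1.250 (Δ 0.185).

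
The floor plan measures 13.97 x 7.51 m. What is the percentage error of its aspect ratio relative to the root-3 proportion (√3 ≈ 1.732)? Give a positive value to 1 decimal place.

Ratio = 13.97 / 7.51 ≈ 1.8602.
Ideal root-3 ≈ 1.7321. |1.8602 − 1.7321| / 1.7321 ≈ 7.40% → 7.4%.

7.4%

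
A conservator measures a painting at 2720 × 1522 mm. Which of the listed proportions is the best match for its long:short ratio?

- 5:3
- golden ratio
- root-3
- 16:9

2720/1522 ≈ 1.787. Nearest candidates are 16:9 (1.778, off by 0.009) and root-3 (1.732, off by 0.055).

16:9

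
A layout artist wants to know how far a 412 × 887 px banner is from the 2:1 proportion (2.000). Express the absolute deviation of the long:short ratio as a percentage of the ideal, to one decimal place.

Ratio = 887 / 412 ≈ 2.1529.
Ideal 2:1 = 2.0000. |2.1529 − 2.0000| / 2.0000 ≈ 7.64% → 7.6%.

7.6%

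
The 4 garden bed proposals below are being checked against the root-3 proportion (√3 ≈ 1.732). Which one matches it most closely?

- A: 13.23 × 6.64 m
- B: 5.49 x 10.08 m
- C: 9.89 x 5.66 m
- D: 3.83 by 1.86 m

Target root-3 ≈ 1.732.
A: 1.992 (Δ0.260)  B: 1.836 (Δ0.104)  C: 1.747 (Δ0.015)  D: 2.059 (Δ0.327)

C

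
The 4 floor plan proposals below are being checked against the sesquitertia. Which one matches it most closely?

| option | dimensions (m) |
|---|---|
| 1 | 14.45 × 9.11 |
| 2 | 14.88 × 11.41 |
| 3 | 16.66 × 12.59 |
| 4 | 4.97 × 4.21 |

3

Ratios (long/short): 1 ≈ 1.586; 2 ≈ 1.304; 3 ≈ 1.323; 4 ≈ 1.181.
4:3 ≈ 1.333; option 3 is nearest (Δ 0.010).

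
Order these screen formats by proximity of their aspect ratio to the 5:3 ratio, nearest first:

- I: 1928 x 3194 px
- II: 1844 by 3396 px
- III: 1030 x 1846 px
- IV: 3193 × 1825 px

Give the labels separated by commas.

Ratios: I = 3194 / 1928 ≈ 1.657; II = 3396 / 1844 ≈ 1.842; III = 1846 / 1030 ≈ 1.792; IV = 3193 / 1825 ≈ 1.750.
|Δ from 1.667|: I 0.010; II 0.175; III 0.125; IV 0.083.

I, IV, III, II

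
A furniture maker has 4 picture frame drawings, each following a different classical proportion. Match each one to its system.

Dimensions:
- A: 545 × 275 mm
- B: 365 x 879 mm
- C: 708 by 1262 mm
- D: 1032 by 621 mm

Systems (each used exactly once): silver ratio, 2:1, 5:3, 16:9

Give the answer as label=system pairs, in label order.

A = 545/275 ≈ 1.982 → 2:1 (2.000)
B = 879/365 ≈ 2.408 → silver ratio (2.414)
C = 1262/708 ≈ 1.782 → 16:9 (1.778)
D = 1032/621 ≈ 1.662 → 5:3 (1.667)

A=2:1, B=silver ratio, C=16:9, D=5:3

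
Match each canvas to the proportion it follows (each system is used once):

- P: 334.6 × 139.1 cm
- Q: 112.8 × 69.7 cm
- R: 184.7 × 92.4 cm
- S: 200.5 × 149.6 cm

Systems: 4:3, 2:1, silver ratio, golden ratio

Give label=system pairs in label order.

P = 334.6/139.1 ≈ 2.405 → silver ratio (2.414)
Q = 112.8/69.7 ≈ 1.618 → golden ratio (1.618)
R = 184.7/92.4 ≈ 1.999 → 2:1 (2.000)
S = 200.5/149.6 ≈ 1.340 → 4:3 (1.333)

P=silver ratio, Q=golden ratio, R=2:1, S=4:3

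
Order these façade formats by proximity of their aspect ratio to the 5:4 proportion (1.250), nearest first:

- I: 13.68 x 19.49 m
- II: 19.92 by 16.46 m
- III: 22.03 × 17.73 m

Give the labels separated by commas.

III, II, I

Ratios: I = 19.49 / 13.68 ≈ 1.425; II = 19.92 / 16.46 ≈ 1.210; III = 22.03 / 17.73 ≈ 1.243.
|Δ from 1.250|: I 0.175; II 0.040; III 0.007.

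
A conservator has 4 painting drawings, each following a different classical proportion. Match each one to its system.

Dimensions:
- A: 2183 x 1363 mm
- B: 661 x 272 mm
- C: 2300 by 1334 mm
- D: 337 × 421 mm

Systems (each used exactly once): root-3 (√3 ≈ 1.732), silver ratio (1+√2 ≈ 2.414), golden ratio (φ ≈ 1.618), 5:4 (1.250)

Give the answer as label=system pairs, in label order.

A=golden ratio, B=silver ratio, C=root-3, D=5:4

A = 2183/1363 ≈ 1.602 → golden ratio (1.618)
B = 661/272 ≈ 2.430 → silver ratio (2.414)
C = 2300/1334 ≈ 1.724 → root-3 (1.732)
D = 421/337 ≈ 1.249 → 5:4 (1.250)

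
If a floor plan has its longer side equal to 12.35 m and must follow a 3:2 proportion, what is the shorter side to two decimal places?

8.23 m

3:2 = 1.50000.
Shorter side = 12.35 ÷ 1.50000 ≈ 8.2333 → 8.23 m.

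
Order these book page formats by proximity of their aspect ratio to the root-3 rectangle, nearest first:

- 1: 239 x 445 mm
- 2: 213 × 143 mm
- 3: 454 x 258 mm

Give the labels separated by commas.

Ratios: 1 = 445 / 239 ≈ 1.862; 2 = 213 / 143 ≈ 1.490; 3 = 454 / 258 ≈ 1.760.
|Δ from 1.732|: 1 0.130; 2 0.242; 3 0.028.

3, 1, 2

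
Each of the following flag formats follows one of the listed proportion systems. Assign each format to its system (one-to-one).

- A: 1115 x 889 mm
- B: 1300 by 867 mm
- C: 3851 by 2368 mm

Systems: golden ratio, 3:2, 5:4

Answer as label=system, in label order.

A=5:4, B=3:2, C=golden ratio

Ratios: A ≈ 1.254; B ≈ 1.499; C ≈ 1.626.
Targets: golden ratio ≈ 1.618; 3:2 ≈ 1.500; 5:4 ≈ 1.250.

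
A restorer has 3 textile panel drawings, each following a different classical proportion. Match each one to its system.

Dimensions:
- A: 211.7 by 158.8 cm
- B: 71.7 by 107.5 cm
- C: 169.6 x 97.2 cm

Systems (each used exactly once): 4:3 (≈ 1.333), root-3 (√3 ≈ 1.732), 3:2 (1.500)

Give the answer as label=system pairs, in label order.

A=4:3, B=3:2, C=root-3

A = 211.7/158.8 ≈ 1.333 → 4:3 (1.333)
B = 107.5/71.7 ≈ 1.499 → 3:2 (1.500)
C = 169.6/97.2 ≈ 1.745 → root-3 (1.732)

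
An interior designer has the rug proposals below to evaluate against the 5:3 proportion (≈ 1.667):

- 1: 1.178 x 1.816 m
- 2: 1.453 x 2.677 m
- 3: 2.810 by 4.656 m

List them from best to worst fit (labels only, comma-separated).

1: 1.816/1.178 ≈ 1.542 → |1.542 − 1.667| = 0.125
2: 2.677/1.453 ≈ 1.842 → |1.842 − 1.667| = 0.175
3: 4.656/2.810 ≈ 1.657 → |1.657 − 1.667| = 0.010

3, 1, 2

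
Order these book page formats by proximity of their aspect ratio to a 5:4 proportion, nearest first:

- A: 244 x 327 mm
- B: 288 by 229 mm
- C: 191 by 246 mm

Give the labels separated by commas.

Ratios: A = 327 / 244 ≈ 1.340; B = 288 / 229 ≈ 1.258; C = 246 / 191 ≈ 1.288.
|Δ from 1.250|: A 0.090; B 0.008; C 0.038.

B, C, A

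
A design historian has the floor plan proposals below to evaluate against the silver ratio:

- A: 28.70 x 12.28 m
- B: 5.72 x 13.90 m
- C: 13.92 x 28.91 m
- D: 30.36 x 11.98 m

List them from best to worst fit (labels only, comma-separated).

A: 28.70/12.28 ≈ 2.337 → |2.337 − 2.414| = 0.077
B: 13.90/5.72 ≈ 2.430 → |2.430 − 2.414| = 0.016
C: 28.91/13.92 ≈ 2.077 → |2.077 − 2.414| = 0.337
D: 30.36/11.98 ≈ 2.534 → |2.534 − 2.414| = 0.120

B, A, D, C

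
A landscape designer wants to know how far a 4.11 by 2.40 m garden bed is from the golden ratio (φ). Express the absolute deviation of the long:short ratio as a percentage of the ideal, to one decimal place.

Ratio = 4.11 / 2.40 ≈ 1.7125.
Ideal golden ratio ≈ 1.6180. |1.7125 − 1.6180| / 1.6180 ≈ 5.84% → 5.8%.

5.8%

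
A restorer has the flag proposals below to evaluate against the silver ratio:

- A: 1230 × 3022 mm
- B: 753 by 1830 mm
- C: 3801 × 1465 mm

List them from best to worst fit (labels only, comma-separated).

B, A, C

Ratios: A = 3022 / 1230 ≈ 2.457; B = 1830 / 753 ≈ 2.430; C = 3801 / 1465 ≈ 2.595.
|Δ from 2.414|: A 0.043; B 0.016; C 0.181.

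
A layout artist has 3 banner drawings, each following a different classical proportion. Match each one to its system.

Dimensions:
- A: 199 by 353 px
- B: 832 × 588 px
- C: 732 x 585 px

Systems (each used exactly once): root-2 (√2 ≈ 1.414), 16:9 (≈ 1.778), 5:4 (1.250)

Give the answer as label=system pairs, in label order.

A = 353/199 ≈ 1.774 → 16:9 (1.778)
B = 832/588 ≈ 1.415 → root-2 (1.414)
C = 732/585 ≈ 1.251 → 5:4 (1.250)

A=16:9, B=root-2, C=5:4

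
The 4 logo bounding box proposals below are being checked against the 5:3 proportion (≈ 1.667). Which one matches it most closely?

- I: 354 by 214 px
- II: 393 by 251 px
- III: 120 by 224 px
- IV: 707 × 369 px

Ratios (long/short): I ≈ 1.654; II ≈ 1.566; III ≈ 1.867; IV ≈ 1.916.
5:3 ≈ 1.667; option I is nearest (Δ 0.013).

I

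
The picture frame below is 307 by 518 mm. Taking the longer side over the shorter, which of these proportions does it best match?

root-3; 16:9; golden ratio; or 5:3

518/307 ≈ 1.687. Nearest candidates are 5:3 (1.667, off by 0.020) and root-3 (1.732, off by 0.045).

5:3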